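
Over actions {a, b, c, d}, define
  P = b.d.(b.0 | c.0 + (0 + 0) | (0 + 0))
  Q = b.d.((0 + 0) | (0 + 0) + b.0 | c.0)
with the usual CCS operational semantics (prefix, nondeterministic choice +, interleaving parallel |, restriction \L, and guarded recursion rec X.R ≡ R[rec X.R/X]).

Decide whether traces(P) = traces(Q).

traces(P) = traces(Q)

P's transition system — 6 states:
  s0 = b.d.(b.0 | c.0 + (0 + 0) | (0 + 0)) ⊢ -b-> s1
  s1 = d.(b.0 | c.0 + (0 + 0) | (0 + 0)) ⊢ -d-> s2
  s2 = b.0 | c.0 + (0 + 0) | (0 + 0) ⊢ -b-> s3, -c-> s4
  s3 = 0 | c.0 ⊢ -c-> s5
  s4 = b.0 | 0 ⊢ -b-> s5
  s5 = 0 | 0 ⊢ (no moves)
Q's transition system — 6 states:
  t0 = b.d.((0 + 0) | (0 + 0) + b.0 | c.0) ⊢ -b-> t1
  t1 = d.((0 + 0) | (0 + 0) + b.0 | c.0) ⊢ -d-> t2
  t2 = (0 + 0) | (0 + 0) + b.0 | c.0 ⊢ -b-> t3, -c-> t4
  t3 = 0 | c.0 ⊢ -c-> t5
  t4 = b.0 | 0 ⊢ -b-> t5
  t5 = 0 | 0 ⊢ (no moves)
Coarsest stable partition (strong bisimilarity classes):
  B0 = {s0, t0}
  B1 = {s1, t1}
  B2 = {s2, t2}
  B3 = {s3, t3}
  B4 = {s5, t5}
  B5 = {s4, t4}
s0 ∈ B0, t0 ∈ B0 → same block
Bisimilar ⇒ trace-equivalent.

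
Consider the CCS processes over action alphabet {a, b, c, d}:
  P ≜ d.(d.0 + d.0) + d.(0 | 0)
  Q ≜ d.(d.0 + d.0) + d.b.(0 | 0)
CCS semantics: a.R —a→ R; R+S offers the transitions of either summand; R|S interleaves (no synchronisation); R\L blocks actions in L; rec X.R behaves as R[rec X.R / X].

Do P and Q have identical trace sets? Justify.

P's transition system — 4 states:
  s0 = d.(d.0 + d.0) + d.(0 | 0) ⊢ -d-> s1, -d-> s2
  s1 = 0 | 0 ⊢ ·
  s2 = d.0 + d.0 ⊢ -d-> s3
  s3 = 0 ⊢ ·
Q's transition system — 5 states:
  t0 = d.(d.0 + d.0) + d.b.(0 | 0) ⊢ -d-> t1, -d-> t2
  t1 = b.(0 | 0) ⊢ -b-> t3
  t2 = d.0 + d.0 ⊢ -d-> t4
  t3 = 0 | 0 ⊢ ·
  t4 = 0 ⊢ ·
Trace ⟨db⟩ through Q, begin at {t0}:
  step 1 (d): {t1, t2}
  step 2 (b): {t3}
  Q completes σ.
Trace ⟨db⟩ through P, begin at {s0}:
  step 1 (d): {s1, s2}
  step 2 (b): ∅  — P cannot continue

trace-distinct — witness ⟨db⟩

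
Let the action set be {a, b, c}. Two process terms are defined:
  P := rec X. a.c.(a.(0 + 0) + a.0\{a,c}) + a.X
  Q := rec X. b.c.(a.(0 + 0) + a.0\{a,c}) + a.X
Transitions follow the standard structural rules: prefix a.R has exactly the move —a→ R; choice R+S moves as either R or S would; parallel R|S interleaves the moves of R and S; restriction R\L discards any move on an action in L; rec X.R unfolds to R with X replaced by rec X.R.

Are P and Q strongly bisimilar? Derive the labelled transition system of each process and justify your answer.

Reachable graph of P (5 states):
  m0 = rec X. a.c.(a.(0 + 0) + a.0\{a,c}) + a.X → ··a··> m0, ··a··> m1
  m1 = c.(a.(0 + 0) + a.0\{a,c}) → ··c··> m2
  m2 = a.(0 + 0) + a.0\{a,c} → ··a··> m3, ··a··> m4
  m3 = 0 + 0 → stopped
  m4 = 0\{a,c} → stopped
Reachable graph of Q (5 states):
  n0 = rec X. b.c.(a.(0 + 0) + a.0\{a,c}) + a.X → ··a··> n0, ··b··> n1
  n1 = c.(a.(0 + 0) + a.0\{a,c}) → ··c··> n2
  n2 = a.(0 + 0) + a.0\{a,c} → ··a··> n3, ··a··> n4
  n3 = 0 + 0 → stopped
  n4 = 0\{a,c} → stopped
Partition-refinement fixed point:
  B0 = {m0}
  B1 = {m1, n1}
  B2 = {m2, n2}
  B3 = {m3, m4, n3, n4}
  B4 = {n0}
m0 ∈ B0, n0 ∈ B4 → different blocks

not bisimilar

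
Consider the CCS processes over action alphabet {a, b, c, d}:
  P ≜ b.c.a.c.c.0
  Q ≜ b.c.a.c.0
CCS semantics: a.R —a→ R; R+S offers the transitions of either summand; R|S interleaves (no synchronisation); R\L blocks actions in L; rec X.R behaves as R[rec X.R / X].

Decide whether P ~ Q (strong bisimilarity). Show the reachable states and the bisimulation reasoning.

Reachable graph of P (6 states):
  p0 = b.c.a.c.c.0 ⊢ ··b··> p1
  p1 = c.a.c.c.0 ⊢ ··c··> p2
  p2 = a.c.c.0 ⊢ ··a··> p3
  p3 = c.c.0 ⊢ ··c··> p4
  p4 = c.0 ⊢ ··c··> p5
  p5 = 0 ⊢ ∅
Reachable graph of Q (5 states):
  q0 = b.c.a.c.0 ⊢ ··b··> q1
  q1 = c.a.c.0 ⊢ ··c··> q2
  q2 = a.c.0 ⊢ ··a··> q3
  q3 = c.0 ⊢ ··c··> q4
  q4 = 0 ⊢ ∅
Partition-refinement fixed point:
  B0 = {p0}
  B1 = {p1}
  B2 = {p2}
  B3 = {p3}
  B4 = {p4, q3}
  B5 = {p5, q4}
  B6 = {q0}
  B7 = {q1}
  B8 = {q2}
p0 ∈ B0, q0 ∈ B6 → different blocks

NO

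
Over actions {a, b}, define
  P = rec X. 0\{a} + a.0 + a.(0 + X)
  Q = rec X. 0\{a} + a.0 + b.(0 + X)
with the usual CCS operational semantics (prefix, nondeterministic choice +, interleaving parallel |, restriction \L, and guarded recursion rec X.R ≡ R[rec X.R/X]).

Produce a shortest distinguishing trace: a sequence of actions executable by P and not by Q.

LTS(P): 3 reachable states
  u0 = rec X. 0\{a} + a.0 + a.(0 + X) | —a→ u1, —a→ u2
  u1 = 0 | stopped
  u2 = 0 + (rec X. 0\{a} + a.0 + a.(0 + X)) | —a→ u1, —a→ u2
LTS(Q): 3 reachable states
  v0 = rec X. 0\{a} + a.0 + b.(0 + X) | —a→ v1, —b→ v2
  v1 = 0 | stopped
  v2 = 0 + (rec X. 0\{a} + a.0 + b.(0 + X)) | —a→ v1, —b→ v2
Executing aa from P (initial set {u0}):
  [1] a ⇒ {u1, u2}
  [2] a ⇒ {u1, u2}
  ✓ P
Executing aa from Q (initial set {v0}):
  [1] a ⇒ {v1}
  [2] a ⇒ ∅  — Q cannot continue

aa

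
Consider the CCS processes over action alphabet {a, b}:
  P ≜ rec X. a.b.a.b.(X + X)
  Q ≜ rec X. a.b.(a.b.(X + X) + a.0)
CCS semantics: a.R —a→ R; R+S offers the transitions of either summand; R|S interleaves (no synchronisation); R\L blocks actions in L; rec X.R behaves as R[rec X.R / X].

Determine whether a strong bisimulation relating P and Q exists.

NO

LTS(P): 5 reachable states
  m0 = rec X. a.b.a.b.(X + X) has moves --a--▸ m1
  m1 = b.a.b.((rec X. a.b.a.b.(X + X)) + (rec X. a.b.a.b.(X + X))) has moves --b--▸ m2
  m2 = a.b.((rec X. a.b.a.b.(X + X)) + (rec X. a.b.a.b.(X + X))) has moves --a--▸ m3
  m3 = b.((rec X. a.b.a.b.(X + X)) + (rec X. a.b.a.b.(X + X))) has moves --b--▸ m4
  m4 = (rec X. a.b.a.b.(X + X)) + (rec X. a.b.a.b.(X + X)) has moves --a--▸ m1
LTS(Q): 6 reachable states
  n0 = rec X. a.b.(a.b.(X + X) + a.0) has moves --a--▸ n1
  n1 = b.(a.b.((rec X. a.b.(a.b.(X + X) + a.0)) + (rec X. a.b.(a.b.(X + X) + a.0))) + a.0) has moves --b--▸ n2
  n2 = a.b.((rec X. a.b.(a.b.(X + X) + a.0)) + (rec X. a.b.(a.b.(X + X) + a.0))) + a.0 has moves --a--▸ n3, --a--▸ n4
  n3 = 0 has moves ∅
  n4 = b.((rec X. a.b.(a.b.(X + X) + a.0)) + (rec X. a.b.(a.b.(X + X) + a.0))) has moves --b--▸ n5
  n5 = (rec X. a.b.(a.b.(X + X) + a.0)) + (rec X. a.b.(a.b.(X + X) + a.0)) has moves --a--▸ n1
Partition-refinement fixed point:
  B0 = {m0, m2, m4}
  B1 = {m1, m3}
  B2 = {n0, n5}
  B3 = {n1}
  B4 = {n2}
  B5 = {n4}
  B6 = {n3}
m0 ∈ B0, n0 ∈ B2 → different blocks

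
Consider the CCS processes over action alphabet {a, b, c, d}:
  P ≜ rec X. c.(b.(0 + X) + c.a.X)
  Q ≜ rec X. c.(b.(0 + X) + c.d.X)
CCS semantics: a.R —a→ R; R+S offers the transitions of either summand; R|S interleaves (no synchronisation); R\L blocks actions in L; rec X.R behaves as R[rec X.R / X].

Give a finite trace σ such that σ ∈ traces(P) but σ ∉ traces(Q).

cca

P's transition system — 4 states:
  u0 = rec X. c.(b.(0 + X) + c.a.X) :: ··c··> u1
  u1 = b.(0 + (rec X. c.(b.(0 + X) + c.a.X))) + c.a.(rec X. c.(b.(0 + X) + c.a.X)) :: ··b··> u2, ··c··> u3
  u2 = 0 + (rec X. c.(b.(0 + X) + c.a.X)) :: ··c··> u1
  u3 = a.(rec X. c.(b.(0 + X) + c.a.X)) :: ··a··> u0
Q's transition system — 4 states:
  v0 = rec X. c.(b.(0 + X) + c.d.X) :: ··c··> v1
  v1 = b.(0 + (rec X. c.(b.(0 + X) + c.d.X))) + c.d.(rec X. c.(b.(0 + X) + c.d.X)) :: ··b··> v2, ··c··> v3
  v2 = 0 + (rec X. c.(b.(0 + X) + c.d.X)) :: ··c··> v1
  v3 = d.(rec X. c.(b.(0 + X) + c.d.X)) :: ··d··> v0
Executing cca from P (initial set {u0}):
  after c @ step 1: {u1}
  after c @ step 2: {u3}
  after a @ step 3: {u0}
  ✓ P
Executing cca from Q (initial set {v0}):
  after c @ step 1: {v1}
  after c @ step 2: {v3}
  after a @ step 3: ∅  — Q cannot continue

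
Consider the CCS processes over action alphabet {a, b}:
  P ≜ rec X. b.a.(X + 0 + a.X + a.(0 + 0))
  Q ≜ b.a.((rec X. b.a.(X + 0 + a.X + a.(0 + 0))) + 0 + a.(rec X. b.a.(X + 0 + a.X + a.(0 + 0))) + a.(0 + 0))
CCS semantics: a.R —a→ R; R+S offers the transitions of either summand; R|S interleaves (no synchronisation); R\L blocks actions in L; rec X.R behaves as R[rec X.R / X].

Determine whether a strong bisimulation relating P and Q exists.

Reachable graph of P (4 states):
  u0 = rec X. b.a.(X + 0 + a.X + a.(0 + 0)) ⊢ ··b··> u1
  u1 = a.((rec X. b.a.(X + 0 + a.X + a.(0 + 0))) + 0 + a.(rec X. b.a.(X + 0 + a.X + a.(0 + 0))) + a.(0 + 0)) ⊢ ··a··> u2
  u2 = (rec X. b.a.(X + 0 + a.X + a.(0 + 0))) + 0 + a.(rec X. b.a.(X + 0 + a.X + a.(0 + 0))) + a.(0 + 0) ⊢ ··a··> u0, ··a··> u3, ··b··> u1
  u3 = 0 + 0 ⊢ ·
Reachable graph of Q (5 states):
  v0 = b.a.((rec X. b.a.(X + 0 + a.X + a.(0 + 0))) + 0 + a.(rec X. b.a.(X + 0 + a.X + a.(0 + 0))) + a.(0 + 0)) ⊢ ··b··> v1
  v1 = a.((rec X. b.a.(X + 0 + a.X + a.(0 + 0))) + 0 + a.(rec X. b.a.(X + 0 + a.X + a.(0 + 0))) + a.(0 + 0)) ⊢ ··a··> v2
  v2 = (rec X. b.a.(X + 0 + a.X + a.(0 + 0))) + 0 + a.(rec X. b.a.(X + 0 + a.X + a.(0 + 0))) + a.(0 + 0) ⊢ ··a··> v3, ··a··> v4, ··b··> v1
  v3 = 0 + 0 ⊢ ·
  v4 = rec X. b.a.(X + 0 + a.X + a.(0 + 0)) ⊢ ··b··> v1
Partition-refinement fixed point:
  B0 = {u0, v0, v4}
  B1 = {u1, v1}
  B2 = {u2, v2}
  B3 = {u3, v3}
u0 ∈ B0, v0 ∈ B0 → same block

bisimilar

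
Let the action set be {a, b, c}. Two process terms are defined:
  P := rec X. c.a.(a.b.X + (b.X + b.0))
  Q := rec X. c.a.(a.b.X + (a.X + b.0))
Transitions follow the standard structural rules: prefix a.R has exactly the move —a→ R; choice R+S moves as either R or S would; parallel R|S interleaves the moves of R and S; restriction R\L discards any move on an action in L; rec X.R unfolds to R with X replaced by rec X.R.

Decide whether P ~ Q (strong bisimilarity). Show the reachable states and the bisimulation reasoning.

Reachable graph of P (5 states):
  u0 = rec X. c.a.(a.b.X + (b.X + b.0)) → =c=> u1
  u1 = a.(a.b.(rec X. c.a.(a.b.X + (b.X + b.0))) + (b.(rec X. c.a.(a.b.X + (b.X + b.0))) + b.0)) → =a=> u2
  u2 = a.b.(rec X. c.a.(a.b.X + (b.X + b.0))) + (b.(rec X. c.a.(a.b.X + (b.X + b.0))) + b.0) → =a=> u3, =b=> u0, =b=> u4
  u3 = b.(rec X. c.a.(a.b.X + (b.X + b.0))) → =b=> u0
  u4 = 0 → deadlocked
Reachable graph of Q (5 states):
  v0 = rec X. c.a.(a.b.X + (a.X + b.0)) → =c=> v1
  v1 = a.(a.b.(rec X. c.a.(a.b.X + (a.X + b.0))) + (a.(rec X. c.a.(a.b.X + (a.X + b.0))) + b.0)) → =a=> v2
  v2 = a.b.(rec X. c.a.(a.b.X + (a.X + b.0))) + (a.(rec X. c.a.(a.b.X + (a.X + b.0))) + b.0) → =a=> v0, =a=> v3, =b=> v4
  v3 = b.(rec X. c.a.(a.b.X + (a.X + b.0))) → =b=> v0
  v4 = 0 → deadlocked
Coarsest stable partition (strong bisimilarity classes):
  B0 = {u0}
  B1 = {u1}
  B2 = {u2}
  B3 = {u3}
  B4 = {u4, v4}
  B5 = {v0}
  B6 = {v1}
  B7 = {v2}
  B8 = {v3}
u0 ∈ B0, v0 ∈ B5 → different blocks

NO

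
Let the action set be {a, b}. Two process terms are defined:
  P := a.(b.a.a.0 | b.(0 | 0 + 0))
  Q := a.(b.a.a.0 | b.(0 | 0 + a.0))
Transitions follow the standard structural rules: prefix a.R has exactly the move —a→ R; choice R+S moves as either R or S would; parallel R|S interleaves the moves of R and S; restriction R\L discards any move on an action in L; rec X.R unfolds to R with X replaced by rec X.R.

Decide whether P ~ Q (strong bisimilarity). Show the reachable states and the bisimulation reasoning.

P's transition system — 9 states:
  u0 = a.(b.a.a.0 | b.(0 | 0 + 0)) → --a--▸ u1
  u1 = b.a.a.0 | b.(0 | 0 + 0) → --b--▸ u2, --b--▸ u3
  u2 = a.a.0 | b.(0 | 0 + 0) → --a--▸ u4, --b--▸ u5
  u3 = b.a.a.0 | (0 | 0 + 0) → --b--▸ u5
  u4 = a.0 | b.(0 | 0 + 0) → --a--▸ u6, --b--▸ u7
  u5 = a.a.0 | (0 | 0 + 0) → --a--▸ u7
  u6 = 0 | b.(0 | 0 + 0) → --b--▸ u8
  u7 = a.0 | (0 | 0 + 0) → --a--▸ u8
  u8 = 0 | (0 | 0 + 0) → ∅
Q's transition system — 13 states:
  v0 = a.(b.a.a.0 | b.(0 | 0 + a.0)) → --a--▸ v1
  v1 = b.a.a.0 | b.(0 | 0 + a.0) → --b--▸ v2, --b--▸ v3
  v2 = a.a.0 | b.(0 | 0 + a.0) → --a--▸ v4, --b--▸ v5
  v3 = b.a.a.0 | (0 | 0 + a.0) → --a--▸ v6, --b--▸ v5
  v4 = a.0 | b.(0 | 0 + a.0) → --a--▸ v7, --b--▸ v8
  v5 = a.a.0 | (0 | 0 + a.0) → --a--▸ v8, --a--▸ v9
  v6 = b.a.a.0 | 0 → --b--▸ v9
  v7 = 0 | b.(0 | 0 + a.0) → --b--▸ v10
  v8 = a.0 | (0 | 0 + a.0) → --a--▸ v10, --a--▸ v11
  v9 = a.a.0 | 0 → --a--▸ v11
  v10 = 0 | (0 | 0 + a.0) → --a--▸ v12
  v11 = a.0 | 0 → --a--▸ v12
  v12 = 0 | 0 → ∅
Partition-refinement fixed point:
  B0 = {u0}
  B1 = {u1}
  B2 = {u2}
  B3 = {u4}
  B4 = {u6}
  B5 = {u8, v12}
  B6 = {u7, v10, v11}
  B7 = {u5, v8, v9}
  B8 = {u3, v6}
  B9 = {v0}
  B10 = {v1}
  B11 = {v3}
  B12 = {v5}
  B13 = {v2}
  B14 = {v4}
  B15 = {v7}
u0 ∈ B0, v0 ∈ B9 → different blocks

NO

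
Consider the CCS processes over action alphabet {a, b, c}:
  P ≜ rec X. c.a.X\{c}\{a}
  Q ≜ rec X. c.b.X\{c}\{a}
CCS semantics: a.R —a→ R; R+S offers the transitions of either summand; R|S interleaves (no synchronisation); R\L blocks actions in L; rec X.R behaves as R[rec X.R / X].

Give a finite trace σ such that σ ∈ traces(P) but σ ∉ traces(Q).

ca

P's transition system — 3 states:
  s0 = rec X. c.a.X\{c}\{a} → --c--▸ s1
  s1 = a.(rec X. c.a.X\{c}\{a})\{c}\{a} → --a--▸ s2
  s2 = (rec X. c.a.X\{c}\{a})\{c}\{a} → (no moves)
Q's transition system — 3 states:
  t0 = rec X. c.b.X\{c}\{a} → --c--▸ t1
  t1 = b.(rec X. c.b.X\{c}\{a})\{c}\{a} → --b--▸ t2
  t2 = (rec X. c.b.X\{c}\{a})\{c}\{a} → (no moves)
Run σ = ⟨ca⟩ on P: start {s0}
  after c @ step 1: {s1}
  after a @ step 2: {s2}
  P completes σ.
Run σ = ⟨ca⟩ on Q: start {t0}
  after c @ step 1: {t1}
  after a @ step 2: ∅  — Q cannot continue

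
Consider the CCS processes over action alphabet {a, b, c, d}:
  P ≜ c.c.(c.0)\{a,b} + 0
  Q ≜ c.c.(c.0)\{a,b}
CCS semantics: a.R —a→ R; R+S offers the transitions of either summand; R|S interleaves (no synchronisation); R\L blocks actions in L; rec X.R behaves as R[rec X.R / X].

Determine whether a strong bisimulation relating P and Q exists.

Reachable graph of P (4 states):
  s0 = c.c.(c.0)\{a,b} + 0 has moves —c→ s1
  s1 = c.(c.0)\{a,b} has moves —c→ s2
  s2 = (c.0)\{a,b} has moves —c→ s3
  s3 = 0\{a,b} has moves deadlocked
Reachable graph of Q (4 states):
  t0 = c.c.(c.0)\{a,b} has moves —c→ t1
  t1 = c.(c.0)\{a,b} has moves —c→ t2
  t2 = (c.0)\{a,b} has moves —c→ t3
  t3 = 0\{a,b} has moves deadlocked
Partition-refinement fixed point:
  B0 = {s0, t0}
  B1 = {s1, t1}
  B2 = {s2, t2}
  B3 = {s3, t3}
s0 ∈ B0, t0 ∈ B0 → same block

P ~ Q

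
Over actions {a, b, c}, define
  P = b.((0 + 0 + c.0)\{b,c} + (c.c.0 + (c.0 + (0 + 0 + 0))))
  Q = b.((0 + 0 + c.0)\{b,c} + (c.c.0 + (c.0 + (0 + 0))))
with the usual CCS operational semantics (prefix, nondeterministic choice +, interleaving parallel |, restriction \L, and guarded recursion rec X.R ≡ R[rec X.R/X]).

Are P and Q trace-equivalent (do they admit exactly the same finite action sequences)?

Reachable graph of P (4 states):
  s0 = b.((0 + 0 + c.0)\{b,c} + (c.c.0 + (c.0 + (0 + 0 + 0)))) ⊢ -b-> s1
  s1 = (0 + 0 + c.0)\{b,c} + (c.c.0 + (c.0 + (0 + 0 + 0))) ⊢ -c-> s2, -c-> s3
  s2 = 0 ⊢ ·
  s3 = c.0 ⊢ -c-> s2
Reachable graph of Q (4 states):
  t0 = b.((0 + 0 + c.0)\{b,c} + (c.c.0 + (c.0 + (0 + 0)))) ⊢ -b-> t1
  t1 = (0 + 0 + c.0)\{b,c} + (c.c.0 + (c.0 + (0 + 0))) ⊢ -c-> t2, -c-> t3
  t2 = 0 ⊢ ·
  t3 = c.0 ⊢ -c-> t2
Bisimilarity quotient blocks:
  B0 = {s0, t0}
  B1 = {s1, t1}
  B2 = {s3, t3}
  B3 = {s2, t2}
s0 ∈ B0, t0 ∈ B0 → same block
Bisimilar ⇒ trace-equivalent.

trace-equivalent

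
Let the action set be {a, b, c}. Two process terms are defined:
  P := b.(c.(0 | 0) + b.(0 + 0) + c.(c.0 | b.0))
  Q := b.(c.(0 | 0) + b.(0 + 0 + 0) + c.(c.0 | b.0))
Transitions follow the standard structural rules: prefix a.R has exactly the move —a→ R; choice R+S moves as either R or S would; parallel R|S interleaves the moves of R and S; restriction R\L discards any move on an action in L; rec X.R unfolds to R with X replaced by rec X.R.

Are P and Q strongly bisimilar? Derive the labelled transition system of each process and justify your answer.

Reachable graph of P (7 states):
  s0 = b.(c.(0 | 0) + b.(0 + 0) + c.(c.0 | b.0)) → --b--▸ s1
  s1 = c.(0 | 0) + b.(0 + 0) + c.(c.0 | b.0) → --b--▸ s2, --c--▸ s3, --c--▸ s4
  s2 = 0 + 0 → ∅
  s3 = 0 | 0 → ∅
  s4 = c.0 | b.0 → --b--▸ s5, --c--▸ s6
  s5 = c.0 | 0 → --c--▸ s3
  s6 = 0 | b.0 → --b--▸ s3
Reachable graph of Q (7 states):
  t0 = b.(c.(0 | 0) + b.(0 + 0 + 0) + c.(c.0 | b.0)) → --b--▸ t1
  t1 = c.(0 | 0) + b.(0 + 0 + 0) + c.(c.0 | b.0) → --b--▸ t2, --c--▸ t3, --c--▸ t4
  t2 = 0 + 0 + 0 → ∅
  t3 = 0 | 0 → ∅
  t4 = c.0 | b.0 → --b--▸ t5, --c--▸ t6
  t5 = c.0 | 0 → --c--▸ t3
  t6 = 0 | b.0 → --b--▸ t3
Partition-refinement fixed point:
  B0 = {s0, t0}
  B1 = {s1, t1}
  B2 = {s4, t4}
  B3 = {s6, t6}
  B4 = {s2, s3, t2, t3}
  B5 = {s5, t5}
s0 ∈ B0, t0 ∈ B0 → same block

YES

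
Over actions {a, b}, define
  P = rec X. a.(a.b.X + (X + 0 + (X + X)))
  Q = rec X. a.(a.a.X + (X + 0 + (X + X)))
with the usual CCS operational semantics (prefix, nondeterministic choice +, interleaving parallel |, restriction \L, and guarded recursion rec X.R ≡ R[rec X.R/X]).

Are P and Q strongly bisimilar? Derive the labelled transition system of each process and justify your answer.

NO

P's transition system — 3 states:
  s0 = rec X. a.(a.b.X + (X + 0 + (X + X))) | ··a··> s1
  s1 = a.b.(rec X. a.(a.b.X + (X + 0 + (X + X)))) + ((rec X. a.(a.b.X + (X + 0 + (X + X)))) + 0 + ((rec X. a.(a.b.X + (X + 0 + (X + X)))) + (rec X. a.(a.b.X + (X + 0 + (X + X)))))) | ··a··> s1, ··a··> s2
  s2 = b.(rec X. a.(a.b.X + (X + 0 + (X + X)))) | ··b··> s0
Q's transition system — 3 states:
  t0 = rec X. a.(a.a.X + (X + 0 + (X + X))) | ··a··> t1
  t1 = a.a.(rec X. a.(a.a.X + (X + 0 + (X + X)))) + ((rec X. a.(a.a.X + (X + 0 + (X + X)))) + 0 + ((rec X. a.(a.a.X + (X + 0 + (X + X)))) + (rec X. a.(a.a.X + (X + 0 + (X + X)))))) | ··a··> t1, ··a··> t2
  t2 = a.(rec X. a.(a.a.X + (X + 0 + (X + X)))) | ··a··> t0
Partition-refinement fixed point:
  B0 = {s0}
  B1 = {s1}
  B2 = {s2}
  B3 = {t0, t1, t2}
s0 ∈ B0, t0 ∈ B3 → different blocks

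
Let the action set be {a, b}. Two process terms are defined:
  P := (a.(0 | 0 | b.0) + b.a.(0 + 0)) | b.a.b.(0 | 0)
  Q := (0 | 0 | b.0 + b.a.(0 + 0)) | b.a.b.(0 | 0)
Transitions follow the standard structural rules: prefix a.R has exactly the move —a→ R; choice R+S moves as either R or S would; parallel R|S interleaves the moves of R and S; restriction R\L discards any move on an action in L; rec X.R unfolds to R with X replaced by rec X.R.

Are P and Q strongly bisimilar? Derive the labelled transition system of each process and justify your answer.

P's transition system — 20 states:
  u0 = (a.(0 | 0 | b.0) + b.a.(0 + 0)) | b.a.b.(0 | 0) has moves —a→ u1, —b→ u2, —b→ u3
  u1 = 0 | 0 | b.0 | b.a.b.(0 | 0) has moves —b→ u4, —b→ u5
  u2 = (a.(0 | 0 | b.0) + b.a.(0 + 0)) | a.b.(0 | 0) has moves —a→ u5, —a→ u6, —b→ u7
  u3 = a.(0 + 0) | b.a.b.(0 | 0) has moves —a→ u8, —b→ u7
  u4 = 0 | 0 | 0 | b.a.b.(0 | 0) has moves —b→ u9
  u5 = 0 | 0 | b.0 | a.b.(0 | 0) has moves —a→ u10, —b→ u9
  u6 = (a.(0 | 0 | b.0) + b.a.(0 + 0)) | b.(0 | 0) has moves —a→ u10, —b→ u11, —b→ u12
  u7 = a.(0 + 0) | a.b.(0 | 0) has moves —a→ u12, —a→ u13
  u8 = (0 + 0) | b.a.b.(0 | 0) has moves —b→ u13
  u9 = 0 | 0 | 0 | a.b.(0 | 0) has moves —a→ u14
  u10 = 0 | 0 | b.0 | b.(0 | 0) has moves —b→ u14, —b→ u15
  u11 = (a.(0 | 0 | b.0) + b.a.(0 + 0)) | (0 | 0) has moves —a→ u15, —b→ u16
  u12 = a.(0 + 0) | b.(0 | 0) has moves —a→ u17, —b→ u16
  u13 = (0 + 0) | a.b.(0 | 0) has moves —a→ u17
  u14 = 0 | 0 | 0 | b.(0 | 0) has moves —b→ u18
  u15 = 0 | 0 | b.0 | (0 | 0) has moves —b→ u18
  u16 = a.(0 + 0) | (0 | 0) has moves —a→ u19
  u17 = (0 + 0) | b.(0 | 0) has moves —b→ u19
  u18 = 0 | 0 | 0 | (0 | 0) has moves (no moves)
  u19 = (0 + 0) | (0 | 0) has moves (no moves)
Q's transition system — 16 states:
  v0 = (0 | 0 | b.0 + b.a.(0 + 0)) | b.a.b.(0 | 0) has moves —b→ v1, —b→ v2, —b→ v3
  v1 = (0 | 0 | b.0 + b.a.(0 + 0)) | a.b.(0 | 0) has moves —a→ v4, —b→ v5, —b→ v6
  v2 = 0 | 0 | 0 | b.a.b.(0 | 0) has moves —b→ v5
  v3 = a.(0 + 0) | b.a.b.(0 | 0) has moves —a→ v7, —b→ v6
  v4 = (0 | 0 | b.0 + b.a.(0 + 0)) | b.(0 | 0) has moves —b→ v10, —b→ v8, —b→ v9
  v5 = 0 | 0 | 0 | a.b.(0 | 0) has moves —a→ v9
  v6 = a.(0 + 0) | a.b.(0 | 0) has moves —a→ v10, —a→ v11
  v7 = (0 + 0) | b.a.b.(0 | 0) has moves —b→ v11
  v8 = (0 | 0 | b.0 + b.a.(0 + 0)) | (0 | 0) has moves —b→ v12, —b→ v13
  v9 = 0 | 0 | 0 | b.(0 | 0) has moves —b→ v12
  v10 = a.(0 + 0) | b.(0 | 0) has moves —a→ v14, —b→ v13
  v11 = (0 + 0) | a.b.(0 | 0) has moves —a→ v14
  v12 = 0 | 0 | 0 | (0 | 0) has moves (no moves)
  v13 = a.(0 + 0) | (0 | 0) has moves —a→ v15
  v14 = (0 + 0) | b.(0 | 0) has moves —b→ v15
  v15 = (0 + 0) | (0 | 0) has moves (no moves)
Bisimilarity quotient blocks:
  B0 = {u0}
  B1 = {u2}
  B2 = {u7, v6}
  B3 = {u11, u12, v10}
  B4 = {u16, v13}
  B5 = {u18, u19, v12, v15}
  B6 = {u14, u15, u17, v14, v9}
  B7 = {u13, u9, v11, v5}
  B8 = {u5}
  B9 = {u10}
  B10 = {u6}
  B11 = {u3, v3}
  B12 = {u4, u8, v2, v7}
  B13 = {u1}
  B14 = {v0}
  B15 = {v1}
  B16 = {v4}
  B17 = {v8}
u0 ∈ B0, v0 ∈ B14 → different blocks

NO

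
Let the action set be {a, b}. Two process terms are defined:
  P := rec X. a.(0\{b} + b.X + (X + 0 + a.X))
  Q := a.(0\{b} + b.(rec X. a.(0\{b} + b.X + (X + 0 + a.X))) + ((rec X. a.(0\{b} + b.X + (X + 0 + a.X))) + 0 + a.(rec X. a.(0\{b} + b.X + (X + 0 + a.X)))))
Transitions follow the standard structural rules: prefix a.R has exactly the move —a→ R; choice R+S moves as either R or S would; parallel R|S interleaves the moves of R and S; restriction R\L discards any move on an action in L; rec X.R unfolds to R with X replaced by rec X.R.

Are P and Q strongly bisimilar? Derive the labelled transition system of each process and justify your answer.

Reachable graph of P (2 states):
  u0 = rec X. a.(0\{b} + b.X + (X + 0 + a.X)) :: ··a··> u1
  u1 = 0\{b} + b.(rec X. a.(0\{b} + b.X + (X + 0 + a.X))) + ((rec X. a.(0\{b} + b.X + (X + 0 + a.X))) + 0 + a.(rec X. a.(0\{b} + b.X + (X + 0 + a.X)))) :: ··a··> u0, ··a··> u1, ··b··> u0
Reachable graph of Q (3 states):
  v0 = a.(0\{b} + b.(rec X. a.(0\{b} + b.X + (X + 0 + a.X))) + ((rec X. a.(0\{b} + b.X + (X + 0 + a.X))) + 0 + a.(rec X. a.(0\{b} + b.X + (X + 0 + a.X))))) :: ··a··> v1
  v1 = 0\{b} + b.(rec X. a.(0\{b} + b.X + (X + 0 + a.X))) + ((rec X. a.(0\{b} + b.X + (X + 0 + a.X))) + 0 + a.(rec X. a.(0\{b} + b.X + (X + 0 + a.X)))) :: ··a··> v1, ··a··> v2, ··b··> v2
  v2 = rec X. a.(0\{b} + b.X + (X + 0 + a.X)) :: ··a··> v1
Coarsest stable partition (strong bisimilarity classes):
  B0 = {u0, v0, v2}
  B1 = {u1, v1}
u0 ∈ B0, v0 ∈ B0 → same block

bisimilar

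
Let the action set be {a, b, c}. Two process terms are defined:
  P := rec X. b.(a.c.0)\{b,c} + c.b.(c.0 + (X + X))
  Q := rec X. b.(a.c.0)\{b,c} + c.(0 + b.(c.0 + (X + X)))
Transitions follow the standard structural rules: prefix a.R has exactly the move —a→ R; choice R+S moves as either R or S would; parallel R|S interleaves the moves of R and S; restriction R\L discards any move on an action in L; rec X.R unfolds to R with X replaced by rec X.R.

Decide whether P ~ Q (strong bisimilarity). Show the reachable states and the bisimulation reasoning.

P's transition system — 6 states:
  s0 = rec X. b.(a.c.0)\{b,c} + c.b.(c.0 + (X + X)) has moves =b=> s1, =c=> s2
  s1 = (a.c.0)\{b,c} has moves =a=> s3
  s2 = b.(c.0 + ((rec X. b.(a.c.0)\{b,c} + c.b.(c.0 + (X + X))) + (rec X. b.(a.c.0)\{b,c} + c.b.(c.0 + (X + X))))) has moves =b=> s4
  s3 = (c.0)\{b,c} has moves stopped
  s4 = c.0 + ((rec X. b.(a.c.0)\{b,c} + c.b.(c.0 + (X + X))) + (rec X. b.(a.c.0)\{b,c} + c.b.(c.0 + (X + X)))) has moves =b=> s1, =c=> s2, =c=> s5
  s5 = 0 has moves stopped
Q's transition system — 6 states:
  t0 = rec X. b.(a.c.0)\{b,c} + c.(0 + b.(c.0 + (X + X))) has moves =b=> t1, =c=> t2
  t1 = (a.c.0)\{b,c} has moves =a=> t3
  t2 = 0 + b.(c.0 + ((rec X. b.(a.c.0)\{b,c} + c.(0 + b.(c.0 + (X + X)))) + (rec X. b.(a.c.0)\{b,c} + c.(0 + b.(c.0 + (X + X)))))) has moves =b=> t4
  t3 = (c.0)\{b,c} has moves stopped
  t4 = c.0 + ((rec X. b.(a.c.0)\{b,c} + c.(0 + b.(c.0 + (X + X)))) + (rec X. b.(a.c.0)\{b,c} + c.(0 + b.(c.0 + (X + X))))) has moves =b=> t1, =c=> t2, =c=> t5
  t5 = 0 has moves stopped
Partition-refinement fixed point:
  B0 = {s0, t0}
  B1 = {s2, t2}
  B2 = {s4, t4}
  B3 = {s1, t1}
  B4 = {s3, s5, t3, t5}
s0 ∈ B0, t0 ∈ B0 → same block

P ~ Q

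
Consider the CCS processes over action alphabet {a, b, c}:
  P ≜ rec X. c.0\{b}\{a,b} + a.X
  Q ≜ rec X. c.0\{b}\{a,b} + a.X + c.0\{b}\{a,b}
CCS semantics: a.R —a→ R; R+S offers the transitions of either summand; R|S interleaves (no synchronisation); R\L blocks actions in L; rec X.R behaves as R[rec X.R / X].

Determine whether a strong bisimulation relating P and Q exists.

bisimilar

LTS(P): 2 reachable states
  p0 = rec X. c.0\{b}\{a,b} + a.X ⊢ -a-> p0, -c-> p1
  p1 = 0\{b}\{a,b} ⊢ stopped
LTS(Q): 2 reachable states
  q0 = rec X. c.0\{b}\{a,b} + a.X + c.0\{b}\{a,b} ⊢ -a-> q0, -c-> q1
  q1 = 0\{b}\{a,b} ⊢ stopped
Bisimilarity quotient blocks:
  B0 = {p0, q0}
  B1 = {p1, q1}
p0 ∈ B0, q0 ∈ B0 → same block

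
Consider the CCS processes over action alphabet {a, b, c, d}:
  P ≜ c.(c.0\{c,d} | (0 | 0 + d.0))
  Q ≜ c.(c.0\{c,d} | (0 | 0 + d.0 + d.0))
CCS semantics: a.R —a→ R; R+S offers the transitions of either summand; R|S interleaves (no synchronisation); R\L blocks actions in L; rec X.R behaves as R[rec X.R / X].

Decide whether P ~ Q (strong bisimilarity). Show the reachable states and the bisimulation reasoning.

P's transition system — 5 states:
  s0 = c.(c.0\{c,d} | (0 | 0 + d.0)) ⊢ --c--▸ s1
  s1 = c.0\{c,d} | (0 | 0 + d.0) ⊢ --c--▸ s2, --d--▸ s3
  s2 = 0\{c,d} | (0 | 0 + d.0) ⊢ --d--▸ s4
  s3 = c.0\{c,d} | 0 ⊢ --c--▸ s4
  s4 = 0\{c,d} | 0 ⊢ ·
Q's transition system — 5 states:
  t0 = c.(c.0\{c,d} | (0 | 0 + d.0 + d.0)) ⊢ --c--▸ t1
  t1 = c.0\{c,d} | (0 | 0 + d.0 + d.0) ⊢ --c--▸ t2, --d--▸ t3
  t2 = 0\{c,d} | (0 | 0 + d.0 + d.0) ⊢ --d--▸ t4
  t3 = c.0\{c,d} | 0 ⊢ --c--▸ t4
  t4 = 0\{c,d} | 0 ⊢ ·
Bisimilarity quotient blocks:
  B0 = {s0, t0}
  B1 = {s1, t1}
  B2 = {s3, t3}
  B3 = {s4, t4}
  B4 = {s2, t2}
s0 ∈ B0, t0 ∈ B0 → same block

YES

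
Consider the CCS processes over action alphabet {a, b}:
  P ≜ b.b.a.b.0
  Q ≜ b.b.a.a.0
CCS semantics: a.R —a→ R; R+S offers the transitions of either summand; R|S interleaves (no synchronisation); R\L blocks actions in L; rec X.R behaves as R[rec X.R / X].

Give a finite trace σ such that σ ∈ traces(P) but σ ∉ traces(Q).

LTS(P): 5 reachable states
  u0 = b.b.a.b.0 :: =b=> u1
  u1 = b.a.b.0 :: =b=> u2
  u2 = a.b.0 :: =a=> u3
  u3 = b.0 :: =b=> u4
  u4 = 0 :: ∅
LTS(Q): 5 reachable states
  v0 = b.b.a.a.0 :: =b=> v1
  v1 = b.a.a.0 :: =b=> v2
  v2 = a.a.0 :: =a=> v3
  v3 = a.0 :: =a=> v4
  v4 = 0 :: ∅
Trace ⟨bbab⟩ through P, begin at {u0}:
  step 1 (b): {u1}
  step 2 (b): {u2}
  step 3 (a): {u3}
  step 4 (b): {u4}
  P completes σ.
Trace ⟨bbab⟩ through Q, begin at {v0}:
  step 1 (b): {v1}
  step 2 (b): {v2}
  step 3 (a): {v3}
  step 4 (b): ∅ (Q stuck)

bbab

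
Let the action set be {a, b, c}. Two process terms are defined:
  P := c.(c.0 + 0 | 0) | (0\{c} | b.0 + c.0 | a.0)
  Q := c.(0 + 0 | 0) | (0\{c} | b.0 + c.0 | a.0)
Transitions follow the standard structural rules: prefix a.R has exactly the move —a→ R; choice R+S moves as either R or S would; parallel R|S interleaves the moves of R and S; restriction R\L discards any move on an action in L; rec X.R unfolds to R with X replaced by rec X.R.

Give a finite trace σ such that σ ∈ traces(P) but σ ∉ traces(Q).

LTS(P): 15 reachable states
  p0 = c.(c.0 + 0 | 0) | (0\{c} | b.0 + c.0 | a.0) | =a=> p1, =b=> p2, =c=> p3, =c=> p4
  p1 = c.(c.0 + 0 | 0) | (c.0 | 0) | =c=> p5, =c=> p6
  p2 = c.(c.0 + 0 | 0) | (0\{c} | 0) | =c=> p7
  p3 = (c.0 + 0 | 0) | (0\{c} | b.0 + c.0 | a.0) | =a=> p5, =b=> p7, =c=> p8, =c=> p9
  p4 = c.(c.0 + 0 | 0) | (0 | a.0) | =a=> p6, =c=> p8
  p5 = (c.0 + 0 | 0) | (c.0 | 0) | =c=> p10, =c=> p11
  p6 = c.(c.0 + 0 | 0) | (0 | 0) | =c=> p10
  p7 = (c.0 + 0 | 0) | (0\{c} | 0) | =c=> p12
  p8 = (c.0 + 0 | 0) | (0 | a.0) | =a=> p10, =c=> p13
  p9 = 0 | (0\{c} | b.0 + c.0 | a.0) | =a=> p11, =b=> p12, =c=> p13
  p10 = (c.0 + 0 | 0) | (0 | 0) | =c=> p14
  p11 = 0 | (c.0 | 0) | =c=> p14
  p12 = 0 | (0\{c} | 0) | stopped
  p13 = 0 | (0 | a.0) | =a=> p14
  p14 = 0 | (0 | 0) | stopped
LTS(Q): 10 reachable states
  q0 = c.(0 + 0 | 0) | (0\{c} | b.0 + c.0 | a.0) | =a=> q1, =b=> q2, =c=> q3, =c=> q4
  q1 = c.(0 + 0 | 0) | (c.0 | 0) | =c=> q5, =c=> q6
  q2 = c.(0 + 0 | 0) | (0\{c} | 0) | =c=> q7
  q3 = (0 + 0 | 0) | (0\{c} | b.0 + c.0 | a.0) | =a=> q5, =b=> q7, =c=> q8
  q4 = c.(0 + 0 | 0) | (0 | a.0) | =a=> q6, =c=> q8
  q5 = (0 + 0 | 0) | (c.0 | 0) | =c=> q9
  q6 = c.(0 + 0 | 0) | (0 | 0) | =c=> q9
  q7 = (0 + 0 | 0) | (0\{c} | 0) | stopped
  q8 = (0 + 0 | 0) | (0 | a.0) | =a=> q9
  q9 = (0 + 0 | 0) | (0 | 0) | stopped
Executing bcc from P (initial set {p0}):
  step 1 (b): {p2}
  step 2 (c): {p7}
  step 3 (c): {p12}
  — P admits the full trace.
Executing bcc from Q (initial set {q0}):
  step 1 (b): {q2}
  step 2 (c): {q7}
  step 3 (c): ∅  — Q cannot continue

bcc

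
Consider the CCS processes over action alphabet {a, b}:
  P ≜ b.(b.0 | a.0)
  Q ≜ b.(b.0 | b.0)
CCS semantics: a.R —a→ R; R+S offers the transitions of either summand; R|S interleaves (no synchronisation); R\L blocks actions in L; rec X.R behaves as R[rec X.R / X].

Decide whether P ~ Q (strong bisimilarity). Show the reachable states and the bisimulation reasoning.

NO

LTS(P): 5 reachable states
  m0 = b.(b.0 | a.0) | --b--▸ m1
  m1 = b.0 | a.0 | --a--▸ m2, --b--▸ m3
  m2 = b.0 | 0 | --b--▸ m4
  m3 = 0 | a.0 | --a--▸ m4
  m4 = 0 | 0 | deadlocked
LTS(Q): 5 reachable states
  n0 = b.(b.0 | b.0) | --b--▸ n1
  n1 = b.0 | b.0 | --b--▸ n2, --b--▸ n3
  n2 = 0 | b.0 | --b--▸ n4
  n3 = b.0 | 0 | --b--▸ n4
  n4 = 0 | 0 | deadlocked
Bisimilarity quotient blocks:
  B0 = {m0}
  B1 = {m1}
  B2 = {m3}
  B3 = {m4, n4}
  B4 = {m2, n2, n3}
  B5 = {n0}
  B6 = {n1}
m0 ∈ B0, n0 ∈ B5 → different blocks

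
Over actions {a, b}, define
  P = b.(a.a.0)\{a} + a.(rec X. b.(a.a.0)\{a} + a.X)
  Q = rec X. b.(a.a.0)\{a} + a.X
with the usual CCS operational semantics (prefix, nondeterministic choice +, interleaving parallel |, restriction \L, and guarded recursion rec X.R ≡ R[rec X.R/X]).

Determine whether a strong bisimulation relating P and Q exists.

P ~ Q

LTS(P): 3 reachable states
  u0 = b.(a.a.0)\{a} + a.(rec X. b.(a.a.0)\{a} + a.X) ⊢ —a→ u1, —b→ u2
  u1 = rec X. b.(a.a.0)\{a} + a.X ⊢ —a→ u1, —b→ u2
  u2 = (a.a.0)\{a} ⊢ ∅
LTS(Q): 2 reachable states
  v0 = rec X. b.(a.a.0)\{a} + a.X ⊢ —a→ v0, —b→ v1
  v1 = (a.a.0)\{a} ⊢ ∅
Partition-refinement fixed point:
  B0 = {u0, u1, v0}
  B1 = {u2, v1}
u0 ∈ B0, v0 ∈ B0 → same block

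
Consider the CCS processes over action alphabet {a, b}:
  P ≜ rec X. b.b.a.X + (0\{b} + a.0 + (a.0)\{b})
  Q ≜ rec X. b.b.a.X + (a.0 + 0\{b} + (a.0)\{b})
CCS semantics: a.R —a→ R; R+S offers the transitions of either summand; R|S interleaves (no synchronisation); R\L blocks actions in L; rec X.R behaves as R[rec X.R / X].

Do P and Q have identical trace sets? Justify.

LTS(P): 5 reachable states
  u0 = rec X. b.b.a.X + (0\{b} + a.0 + (a.0)\{b}) → --a--▸ u1, --a--▸ u2, --b--▸ u3
  u1 = 0 → ·
  u2 = 0\{b} → ·
  u3 = b.a.(rec X. b.b.a.X + (0\{b} + a.0 + (a.0)\{b})) → --b--▸ u4
  u4 = a.(rec X. b.b.a.X + (0\{b} + a.0 + (a.0)\{b})) → --a--▸ u0
LTS(Q): 5 reachable states
  v0 = rec X. b.b.a.X + (a.0 + 0\{b} + (a.0)\{b}) → --a--▸ v1, --a--▸ v2, --b--▸ v3
  v1 = 0 → ·
  v2 = 0\{b} → ·
  v3 = b.a.(rec X. b.b.a.X + (a.0 + 0\{b} + (a.0)\{b})) → --b--▸ v4
  v4 = a.(rec X. b.b.a.X + (a.0 + 0\{b} + (a.0)\{b})) → --a--▸ v0
Partition-refinement fixed point:
  B0 = {u0, v0}
  B1 = {u1, u2, v1, v2}
  B2 = {u3, v3}
  B3 = {u4, v4}
u0 ∈ B0, v0 ∈ B0 → same block
Bisimilar ⇒ trace-equivalent.

trace-equivalent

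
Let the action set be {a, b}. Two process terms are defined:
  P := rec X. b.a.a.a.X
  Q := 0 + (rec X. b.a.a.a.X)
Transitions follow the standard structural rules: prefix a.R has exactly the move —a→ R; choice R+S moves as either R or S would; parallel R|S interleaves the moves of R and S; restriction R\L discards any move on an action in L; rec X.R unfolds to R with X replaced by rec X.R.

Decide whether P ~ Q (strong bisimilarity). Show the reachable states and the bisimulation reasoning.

P ~ Q

Reachable graph of P (4 states):
  u0 = rec X. b.a.a.a.X ⊢ —b→ u1
  u1 = a.a.a.(rec X. b.a.a.a.X) ⊢ —a→ u2
  u2 = a.a.(rec X. b.a.a.a.X) ⊢ —a→ u3
  u3 = a.(rec X. b.a.a.a.X) ⊢ —a→ u0
Reachable graph of Q (5 states):
  v0 = 0 + (rec X. b.a.a.a.X) ⊢ —b→ v1
  v1 = a.a.a.(rec X. b.a.a.a.X) ⊢ —a→ v2
  v2 = a.a.(rec X. b.a.a.a.X) ⊢ —a→ v3
  v3 = a.(rec X. b.a.a.a.X) ⊢ —a→ v4
  v4 = rec X. b.a.a.a.X ⊢ —b→ v1
Partition-refinement fixed point:
  B0 = {u0, v0, v4}
  B1 = {u1, v1}
  B2 = {u2, v2}
  B3 = {u3, v3}
u0 ∈ B0, v0 ∈ B0 → same block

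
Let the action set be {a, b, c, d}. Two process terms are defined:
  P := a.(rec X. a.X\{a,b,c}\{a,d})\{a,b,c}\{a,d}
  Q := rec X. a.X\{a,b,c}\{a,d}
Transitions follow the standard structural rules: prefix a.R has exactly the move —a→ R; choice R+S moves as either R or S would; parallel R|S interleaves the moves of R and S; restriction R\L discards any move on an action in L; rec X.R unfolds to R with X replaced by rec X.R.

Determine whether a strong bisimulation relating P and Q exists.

P ~ Q

P's transition system — 2 states:
  s0 = a.(rec X. a.X\{a,b,c}\{a,d})\{a,b,c}\{a,d} ⊢ -a-> s1
  s1 = (rec X. a.X\{a,b,c}\{a,d})\{a,b,c}\{a,d} ⊢ deadlocked
Q's transition system — 2 states:
  t0 = rec X. a.X\{a,b,c}\{a,d} ⊢ -a-> t1
  t1 = (rec X. a.X\{a,b,c}\{a,d})\{a,b,c}\{a,d} ⊢ deadlocked
Partition-refinement fixed point:
  B0 = {s0, t0}
  B1 = {s1, t1}
s0 ∈ B0, t0 ∈ B0 → same block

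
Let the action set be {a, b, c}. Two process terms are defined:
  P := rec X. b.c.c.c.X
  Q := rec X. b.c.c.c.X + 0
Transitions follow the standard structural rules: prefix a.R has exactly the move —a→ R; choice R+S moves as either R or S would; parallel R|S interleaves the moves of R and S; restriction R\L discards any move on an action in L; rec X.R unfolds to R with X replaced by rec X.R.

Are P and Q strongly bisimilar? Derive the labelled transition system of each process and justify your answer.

P ~ Q

P's transition system — 4 states:
  u0 = rec X. b.c.c.c.X has moves -b-> u1
  u1 = c.c.c.(rec X. b.c.c.c.X) has moves -c-> u2
  u2 = c.c.(rec X. b.c.c.c.X) has moves -c-> u3
  u3 = c.(rec X. b.c.c.c.X) has moves -c-> u0
Q's transition system — 4 states:
  v0 = rec X. b.c.c.c.X + 0 has moves -b-> v1
  v1 = c.c.c.(rec X. b.c.c.c.X + 0) has moves -c-> v2
  v2 = c.c.(rec X. b.c.c.c.X + 0) has moves -c-> v3
  v3 = c.(rec X. b.c.c.c.X + 0) has moves -c-> v0
Partition-refinement fixed point:
  B0 = {u0, v0}
  B1 = {u1, v1}
  B2 = {u2, v2}
  B3 = {u3, v3}
u0 ∈ B0, v0 ∈ B0 → same block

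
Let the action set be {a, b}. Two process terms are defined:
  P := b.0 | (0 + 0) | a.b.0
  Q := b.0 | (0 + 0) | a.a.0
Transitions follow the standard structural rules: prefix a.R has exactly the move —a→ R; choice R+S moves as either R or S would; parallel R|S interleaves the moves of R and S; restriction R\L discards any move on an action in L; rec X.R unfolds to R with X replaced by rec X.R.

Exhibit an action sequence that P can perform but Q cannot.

abb

LTS(P): 6 reachable states
  p0 = b.0 | (0 + 0) | a.b.0 has moves --a--▸ p1, --b--▸ p2
  p1 = b.0 | (0 + 0) | b.0 has moves --b--▸ p3, --b--▸ p4
  p2 = 0 | (0 + 0) | a.b.0 has moves --a--▸ p3
  p3 = 0 | (0 + 0) | b.0 has moves --b--▸ p5
  p4 = b.0 | (0 + 0) | 0 has moves --b--▸ p5
  p5 = 0 | (0 + 0) | 0 has moves deadlocked
LTS(Q): 6 reachable states
  q0 = b.0 | (0 + 0) | a.a.0 has moves --a--▸ q1, --b--▸ q2
  q1 = b.0 | (0 + 0) | a.0 has moves --a--▸ q3, --b--▸ q4
  q2 = 0 | (0 + 0) | a.a.0 has moves --a--▸ q4
  q3 = b.0 | (0 + 0) | 0 has moves --b--▸ q5
  q4 = 0 | (0 + 0) | a.0 has moves --a--▸ q5
  q5 = 0 | (0 + 0) | 0 has moves deadlocked
Run σ = ⟨abb⟩ on P: start {p0}
  step 1 (a): {p1}
  step 2 (b): {p3, p4}
  step 3 (b): {p5}
  ✓ P
Run σ = ⟨abb⟩ on Q: start {q0}
  step 1 (a): {q1}
  step 2 (b): {q4}
  step 3 (b): ∅ (Q stuck)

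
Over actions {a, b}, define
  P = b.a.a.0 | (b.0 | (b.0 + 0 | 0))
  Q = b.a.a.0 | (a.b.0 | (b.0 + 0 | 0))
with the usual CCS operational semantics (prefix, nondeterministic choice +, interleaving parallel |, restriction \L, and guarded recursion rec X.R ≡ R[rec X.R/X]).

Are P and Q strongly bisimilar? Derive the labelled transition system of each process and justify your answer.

Reachable graph of P (16 states):
  u0 = b.a.a.0 | (b.0 | (b.0 + 0 | 0)) :: -b-> u1, -b-> u2, -b-> u3
  u1 = a.a.0 | (b.0 | (b.0 + 0 | 0)) :: -a-> u4, -b-> u5, -b-> u6
  u2 = b.a.a.0 | (0 | (b.0 + 0 | 0)) :: -b-> u5, -b-> u7
  u3 = b.a.a.0 | (b.0 | 0) :: -b-> u6, -b-> u7
  u4 = a.0 | (b.0 | (b.0 + 0 | 0)) :: -a-> u8, -b-> u10, -b-> u9
  u5 = a.a.0 | (0 | (b.0 + 0 | 0)) :: -a-> u9, -b-> u11
  u6 = a.a.0 | (b.0 | 0) :: -a-> u10, -b-> u11
  u7 = b.a.a.0 | (0 | 0) :: -b-> u11
  u8 = 0 | (b.0 | (b.0 + 0 | 0)) :: -b-> u12, -b-> u13
  u9 = a.0 | (0 | (b.0 + 0 | 0)) :: -a-> u12, -b-> u14
  u10 = a.0 | (b.0 | 0) :: -a-> u13, -b-> u14
  u11 = a.a.0 | (0 | 0) :: -a-> u14
  u12 = 0 | (0 | (b.0 + 0 | 0)) :: -b-> u15
  u13 = 0 | (b.0 | 0) :: -b-> u15
  u14 = a.0 | (0 | 0) :: -a-> u15
  u15 = 0 | (0 | 0) :: (no moves)
Reachable graph of Q (24 states):
  v0 = b.a.a.0 | (a.b.0 | (b.0 + 0 | 0)) :: -a-> v1, -b-> v2, -b-> v3
  v1 = b.a.a.0 | (b.0 | (b.0 + 0 | 0)) :: -b-> v4, -b-> v5, -b-> v6
  v2 = a.a.0 | (a.b.0 | (b.0 + 0 | 0)) :: -a-> v4, -a-> v7, -b-> v8
  v3 = b.a.a.0 | (a.b.0 | 0) :: -a-> v6, -b-> v8
  v4 = a.a.0 | (b.0 | (b.0 + 0 | 0)) :: -a-> v9, -b-> v10, -b-> v11
  v5 = b.a.a.0 | (0 | (b.0 + 0 | 0)) :: -b-> v10, -b-> v12
  v6 = b.a.a.0 | (b.0 | 0) :: -b-> v11, -b-> v12
  v7 = a.0 | (a.b.0 | (b.0 + 0 | 0)) :: -a-> v13, -a-> v9, -b-> v14
  v8 = a.a.0 | (a.b.0 | 0) :: -a-> v11, -a-> v14
  v9 = a.0 | (b.0 | (b.0 + 0 | 0)) :: -a-> v15, -b-> v16, -b-> v17
  v10 = a.a.0 | (0 | (b.0 + 0 | 0)) :: -a-> v16, -b-> v18
  v11 = a.a.0 | (b.0 | 0) :: -a-> v17, -b-> v18
  v12 = b.a.a.0 | (0 | 0) :: -b-> v18
  v13 = 0 | (a.b.0 | (b.0 + 0 | 0)) :: -a-> v15, -b-> v19
  v14 = a.0 | (a.b.0 | 0) :: -a-> v17, -a-> v19
  v15 = 0 | (b.0 | (b.0 + 0 | 0)) :: -b-> v20, -b-> v21
  v16 = a.0 | (0 | (b.0 + 0 | 0)) :: -a-> v20, -b-> v22
  v17 = a.0 | (b.0 | 0) :: -a-> v21, -b-> v22
  v18 = a.a.0 | (0 | 0) :: -a-> v22
  v19 = 0 | (a.b.0 | 0) :: -a-> v21
  v20 = 0 | (0 | (b.0 + 0 | 0)) :: -b-> v23
  v21 = 0 | (b.0 | 0) :: -b-> v23
  v22 = a.0 | (0 | 0) :: -a-> v23
  v23 = 0 | (0 | 0) :: (no moves)
Coarsest stable partition (strong bisimilarity classes):
  B0 = {u0, v1}
  B1 = {u2, u3, v5, v6}
  B2 = {u7, v12}
  B3 = {u11, v18}
  B4 = {u14, v22}
  B5 = {u15, v23}
  B6 = {u5, u6, v10, v11}
  B7 = {u10, u9, v16, v17}
  B8 = {u12, u13, v20, v21}
  B9 = {u1, v4}
  B10 = {u4, v9}
  B11 = {u8, v15}
  B12 = {v0}
  B13 = {v2}
  B14 = {v8}
  B15 = {v14}
  B16 = {v19}
  B17 = {v7}
  B18 = {v13}
  B19 = {v3}
u0 ∈ B0, v0 ∈ B12 → different blocks

P ≁ Q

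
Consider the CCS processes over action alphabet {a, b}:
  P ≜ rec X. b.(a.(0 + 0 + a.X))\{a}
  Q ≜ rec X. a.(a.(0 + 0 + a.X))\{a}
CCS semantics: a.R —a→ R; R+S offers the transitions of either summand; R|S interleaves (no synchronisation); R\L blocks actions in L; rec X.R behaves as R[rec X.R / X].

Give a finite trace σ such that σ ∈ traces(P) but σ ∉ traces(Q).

LTS(P): 2 reachable states
  p0 = rec X. b.(a.(0 + 0 + a.X))\{a} :: -b-> p1
  p1 = (a.(0 + 0 + a.(rec X. b.(a.(0 + 0 + a.X))\{a})))\{a} :: (no moves)
LTS(Q): 2 reachable states
  q0 = rec X. a.(a.(0 + 0 + a.X))\{a} :: -a-> q1
  q1 = (a.(0 + 0 + a.(rec X. a.(a.(0 + 0 + a.X))\{a})))\{a} :: (no moves)
Run σ = ⟨b⟩ on P: start {p0}
  [1] b ⇒ {p1}
  ✓ P
Run σ = ⟨b⟩ on Q: start {q0}
  [1] b ⇒ ∅  — Q cannot continue

b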